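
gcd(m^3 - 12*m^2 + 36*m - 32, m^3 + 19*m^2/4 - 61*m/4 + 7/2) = m - 2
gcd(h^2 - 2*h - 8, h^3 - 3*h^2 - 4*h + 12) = h + 2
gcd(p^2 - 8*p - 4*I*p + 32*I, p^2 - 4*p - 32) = p - 8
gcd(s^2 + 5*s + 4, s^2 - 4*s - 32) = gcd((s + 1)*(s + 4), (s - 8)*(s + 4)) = s + 4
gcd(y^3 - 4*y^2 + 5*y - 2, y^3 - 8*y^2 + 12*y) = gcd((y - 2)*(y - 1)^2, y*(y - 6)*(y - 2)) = y - 2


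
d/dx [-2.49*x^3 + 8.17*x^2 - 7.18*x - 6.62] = -7.47*x^2 + 16.34*x - 7.18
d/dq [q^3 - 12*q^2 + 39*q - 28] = 3*q^2 - 24*q + 39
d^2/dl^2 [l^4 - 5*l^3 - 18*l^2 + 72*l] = 12*l^2 - 30*l - 36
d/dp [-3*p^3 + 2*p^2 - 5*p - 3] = -9*p^2 + 4*p - 5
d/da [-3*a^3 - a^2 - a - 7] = -9*a^2 - 2*a - 1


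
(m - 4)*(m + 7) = m^2 + 3*m - 28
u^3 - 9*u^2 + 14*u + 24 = (u - 6)*(u - 4)*(u + 1)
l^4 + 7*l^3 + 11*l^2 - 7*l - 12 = (l - 1)*(l + 1)*(l + 3)*(l + 4)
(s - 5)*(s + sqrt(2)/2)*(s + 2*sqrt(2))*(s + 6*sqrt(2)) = s^4 - 5*s^3 + 17*sqrt(2)*s^3/2 - 85*sqrt(2)*s^2/2 + 32*s^2 - 160*s + 12*sqrt(2)*s - 60*sqrt(2)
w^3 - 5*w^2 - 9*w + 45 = (w - 5)*(w - 3)*(w + 3)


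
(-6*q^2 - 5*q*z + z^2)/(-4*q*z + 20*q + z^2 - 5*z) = (6*q^2 + 5*q*z - z^2)/(4*q*z - 20*q - z^2 + 5*z)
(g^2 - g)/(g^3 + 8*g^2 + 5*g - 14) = g/(g^2 + 9*g + 14)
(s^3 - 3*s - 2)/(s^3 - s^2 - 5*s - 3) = (s - 2)/(s - 3)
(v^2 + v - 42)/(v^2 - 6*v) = (v + 7)/v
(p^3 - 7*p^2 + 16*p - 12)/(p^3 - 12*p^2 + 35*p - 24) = (p^2 - 4*p + 4)/(p^2 - 9*p + 8)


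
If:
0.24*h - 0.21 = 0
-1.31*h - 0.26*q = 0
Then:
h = 0.88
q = -4.41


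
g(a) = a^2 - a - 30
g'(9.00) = 17.00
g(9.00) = 42.00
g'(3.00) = 5.00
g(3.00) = -24.00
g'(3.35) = 5.70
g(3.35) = -22.13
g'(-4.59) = -10.18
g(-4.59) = -4.34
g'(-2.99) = -6.98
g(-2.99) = -18.07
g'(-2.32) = -5.64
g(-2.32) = -22.30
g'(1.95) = 2.90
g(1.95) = -28.15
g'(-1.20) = -3.40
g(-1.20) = -27.36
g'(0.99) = 0.98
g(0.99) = -30.01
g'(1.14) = 1.28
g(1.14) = -29.84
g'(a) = 2*a - 1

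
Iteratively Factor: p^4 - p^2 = (p)*(p^3 - p) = p*(p + 1)*(p^2 - p) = p^2*(p + 1)*(p - 1)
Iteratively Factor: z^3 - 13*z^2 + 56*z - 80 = (z - 4)*(z^2 - 9*z + 20) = (z - 5)*(z - 4)*(z - 4)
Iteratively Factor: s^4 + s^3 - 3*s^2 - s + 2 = (s - 1)*(s^3 + 2*s^2 - s - 2) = (s - 1)*(s + 2)*(s^2 - 1) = (s - 1)*(s + 1)*(s + 2)*(s - 1)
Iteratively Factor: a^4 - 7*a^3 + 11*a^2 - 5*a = (a - 5)*(a^3 - 2*a^2 + a) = (a - 5)*(a - 1)*(a^2 - a) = a*(a - 5)*(a - 1)*(a - 1)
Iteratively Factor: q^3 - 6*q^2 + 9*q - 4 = (q - 1)*(q^2 - 5*q + 4) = (q - 4)*(q - 1)*(q - 1)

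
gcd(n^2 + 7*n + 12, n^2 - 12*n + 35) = 1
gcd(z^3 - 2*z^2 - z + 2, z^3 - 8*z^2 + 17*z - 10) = z^2 - 3*z + 2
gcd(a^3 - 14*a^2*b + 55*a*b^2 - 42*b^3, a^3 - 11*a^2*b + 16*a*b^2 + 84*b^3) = a^2 - 13*a*b + 42*b^2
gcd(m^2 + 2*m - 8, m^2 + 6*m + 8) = m + 4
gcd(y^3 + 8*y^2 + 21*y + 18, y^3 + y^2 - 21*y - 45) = y^2 + 6*y + 9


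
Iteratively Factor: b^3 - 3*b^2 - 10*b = (b - 5)*(b^2 + 2*b) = (b - 5)*(b + 2)*(b)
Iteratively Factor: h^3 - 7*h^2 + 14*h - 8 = (h - 4)*(h^2 - 3*h + 2) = (h - 4)*(h - 1)*(h - 2)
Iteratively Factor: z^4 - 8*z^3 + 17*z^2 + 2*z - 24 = (z - 4)*(z^3 - 4*z^2 + z + 6) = (z - 4)*(z + 1)*(z^2 - 5*z + 6) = (z - 4)*(z - 3)*(z + 1)*(z - 2)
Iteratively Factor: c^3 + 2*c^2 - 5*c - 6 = (c + 3)*(c^2 - c - 2) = (c - 2)*(c + 3)*(c + 1)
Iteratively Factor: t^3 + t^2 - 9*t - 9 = (t + 1)*(t^2 - 9) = (t - 3)*(t + 1)*(t + 3)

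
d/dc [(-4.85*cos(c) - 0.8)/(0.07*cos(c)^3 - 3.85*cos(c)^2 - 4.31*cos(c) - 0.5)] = (-0.679*cos(c)^3 + 18.5045*cos(c)^2 + 6.16*cos(c) + 1.023)*sin(c)/(0.0049*cos(c)^6 - 0.539*cos(c)^5 + 14.2191*cos(c)^4 + 33.117*cos(c)^3 + 22.4261*cos(c)^2 + 4.31*cos(c) + 0.25)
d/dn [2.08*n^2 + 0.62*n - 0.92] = 4.16*n + 0.62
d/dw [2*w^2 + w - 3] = 4*w + 1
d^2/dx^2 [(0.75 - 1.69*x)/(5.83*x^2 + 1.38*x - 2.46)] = (-(1.69*x - 0.75)*(11.66*x + 1.38)*(23.32*x + 2.76) + (59.1162*x - 4.0806)*(5.83*x^2 + 1.38*x - 2.46))/(5.83*x^2 + 1.38*x - 2.46)^3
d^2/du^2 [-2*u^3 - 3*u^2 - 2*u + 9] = -12*u - 6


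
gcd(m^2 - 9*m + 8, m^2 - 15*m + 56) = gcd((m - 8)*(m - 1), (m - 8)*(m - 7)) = m - 8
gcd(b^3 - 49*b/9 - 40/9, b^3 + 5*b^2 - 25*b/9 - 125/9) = b + 5/3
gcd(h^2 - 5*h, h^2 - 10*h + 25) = h - 5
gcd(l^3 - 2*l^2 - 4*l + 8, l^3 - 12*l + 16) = l^2 - 4*l + 4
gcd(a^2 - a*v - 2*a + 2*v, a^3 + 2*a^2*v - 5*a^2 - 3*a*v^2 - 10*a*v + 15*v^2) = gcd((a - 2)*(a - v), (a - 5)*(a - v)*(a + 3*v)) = -a + v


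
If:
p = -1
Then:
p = -1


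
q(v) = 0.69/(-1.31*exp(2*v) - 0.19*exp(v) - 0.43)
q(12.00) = 0.00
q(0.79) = -0.10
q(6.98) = -0.00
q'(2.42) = 0.01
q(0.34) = -0.21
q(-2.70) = -1.54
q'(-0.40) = 0.69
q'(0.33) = 0.35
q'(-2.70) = 0.08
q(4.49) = -0.00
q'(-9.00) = 0.00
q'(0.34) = 0.35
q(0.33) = -0.21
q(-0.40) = -0.60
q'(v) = 0.69*(2.62*exp(2*v) + 0.19*exp(v))/(-1.31*exp(2*v) - 0.19*exp(v) - 0.43)^2 = (1.8078*exp(v) + 0.1311)*exp(v)/(1.31*exp(2*v) + 0.19*exp(v) + 0.43)^2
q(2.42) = -0.00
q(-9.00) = -1.60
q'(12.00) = 0.00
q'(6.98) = 0.00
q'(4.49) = 0.00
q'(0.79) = 0.17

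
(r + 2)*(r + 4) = r^2 + 6*r + 8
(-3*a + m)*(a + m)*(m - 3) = -3*a^2*m + 9*a^2 - 2*a*m^2 + 6*a*m + m^3 - 3*m^2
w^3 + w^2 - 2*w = w*(w - 1)*(w + 2)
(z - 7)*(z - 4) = z^2 - 11*z + 28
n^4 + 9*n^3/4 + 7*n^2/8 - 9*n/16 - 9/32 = (n - 1/2)*(n + 1/2)*(n + 3/4)*(n + 3/2)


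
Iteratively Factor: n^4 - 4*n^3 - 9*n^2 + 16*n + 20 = (n + 2)*(n^3 - 6*n^2 + 3*n + 10) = (n - 2)*(n + 2)*(n^2 - 4*n - 5) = (n - 2)*(n + 1)*(n + 2)*(n - 5)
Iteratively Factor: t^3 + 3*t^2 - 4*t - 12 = (t + 3)*(t^2 - 4) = (t + 2)*(t + 3)*(t - 2)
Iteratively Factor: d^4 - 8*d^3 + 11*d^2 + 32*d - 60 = (d + 2)*(d^3 - 10*d^2 + 31*d - 30) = (d - 5)*(d + 2)*(d^2 - 5*d + 6) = (d - 5)*(d - 2)*(d + 2)*(d - 3)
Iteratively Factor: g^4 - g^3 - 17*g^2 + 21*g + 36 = (g + 1)*(g^3 - 2*g^2 - 15*g + 36) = (g - 3)*(g + 1)*(g^2 + g - 12) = (g - 3)^2*(g + 1)*(g + 4)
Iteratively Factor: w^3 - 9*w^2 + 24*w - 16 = (w - 1)*(w^2 - 8*w + 16) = (w - 4)*(w - 1)*(w - 4)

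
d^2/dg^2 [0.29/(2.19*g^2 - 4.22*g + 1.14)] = (-2.781738*g^2 + 5.360244*g + 0.29*(4.38*g - 4.22)*(8.76*g - 8.44) - 1.448028)/(2.19*g^2 - 4.22*g + 1.14)^3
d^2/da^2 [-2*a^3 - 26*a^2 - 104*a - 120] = -12*a - 52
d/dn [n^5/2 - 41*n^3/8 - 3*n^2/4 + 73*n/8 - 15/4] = 5*n^4/2 - 123*n^2/8 - 3*n/2 + 73/8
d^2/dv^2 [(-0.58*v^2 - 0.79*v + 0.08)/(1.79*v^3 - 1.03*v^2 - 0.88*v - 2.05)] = (-3.716756*v^6 - 15.187434*v^5 + 6.33337800000001*v^4 - 35.26989*v^3 - 27.685704*v^2 + 12.204942*v - 2.238516)/(5.735339*v^9 - 9.900669*v^8 - 2.761791*v^7 - 11.063206*v^6 + 24.035262*v^5 + 10.457529*v^4 + 10.737233*v^3 - 17.748285*v^2 - 11.0946*v - 8.615125)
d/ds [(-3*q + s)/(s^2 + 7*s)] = (s*(s + 7) + (3*q - s)*(2*s + 7))/(s^2*(s + 7)^2)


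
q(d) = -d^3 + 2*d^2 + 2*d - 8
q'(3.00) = -13.00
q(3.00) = -11.00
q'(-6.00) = -130.00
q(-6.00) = 268.00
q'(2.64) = -8.35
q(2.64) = -7.18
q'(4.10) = -32.03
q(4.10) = -35.10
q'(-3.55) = -50.01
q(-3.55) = 54.84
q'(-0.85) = -3.57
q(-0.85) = -7.64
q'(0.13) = 2.47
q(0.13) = -7.71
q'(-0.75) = -2.69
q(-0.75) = -7.95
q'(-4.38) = -73.07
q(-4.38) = 105.64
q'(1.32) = 2.05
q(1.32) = -4.18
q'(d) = -3*d^2 + 4*d + 2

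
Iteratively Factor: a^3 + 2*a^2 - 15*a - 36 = (a - 4)*(a^2 + 6*a + 9) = (a - 4)*(a + 3)*(a + 3)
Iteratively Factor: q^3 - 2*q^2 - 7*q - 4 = (q + 1)*(q^2 - 3*q - 4) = (q - 4)*(q + 1)*(q + 1)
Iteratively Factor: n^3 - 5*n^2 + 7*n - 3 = (n - 1)*(n^2 - 4*n + 3) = (n - 3)*(n - 1)*(n - 1)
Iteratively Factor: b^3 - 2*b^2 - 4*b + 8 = (b - 2)*(b^2 - 4) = (b - 2)*(b + 2)*(b - 2)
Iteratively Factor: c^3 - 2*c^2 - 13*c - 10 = (c + 1)*(c^2 - 3*c - 10) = (c + 1)*(c + 2)*(c - 5)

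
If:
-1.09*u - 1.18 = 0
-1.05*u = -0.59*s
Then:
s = -1.93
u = -1.08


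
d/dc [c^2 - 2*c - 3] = 2*c - 2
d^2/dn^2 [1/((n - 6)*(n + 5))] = 2*((n - 6)^2 + (n - 6)*(n + 5) + (n + 5)^2)/((n - 6)^3*(n + 5)^3)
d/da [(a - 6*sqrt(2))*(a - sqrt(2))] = 2*a - 7*sqrt(2)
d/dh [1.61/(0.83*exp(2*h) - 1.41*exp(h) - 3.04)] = (2.2701 - 2.6726*exp(h))*exp(h)/(-0.83*exp(2*h) + 1.41*exp(h) + 3.04)^2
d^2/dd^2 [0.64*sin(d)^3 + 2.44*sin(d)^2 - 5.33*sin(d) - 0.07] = 4.85*sin(d) + 1.44*sin(3*d) + 4.88*cos(2*d)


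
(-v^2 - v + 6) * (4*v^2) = -4*v^4 - 4*v^3 + 24*v^2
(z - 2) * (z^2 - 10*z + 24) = z^3 - 12*z^2 + 44*z - 48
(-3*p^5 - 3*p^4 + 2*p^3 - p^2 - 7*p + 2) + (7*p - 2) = -3*p^5 - 3*p^4 + 2*p^3 - p^2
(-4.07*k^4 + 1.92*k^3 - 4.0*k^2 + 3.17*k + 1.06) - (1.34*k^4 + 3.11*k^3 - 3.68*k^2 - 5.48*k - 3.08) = -5.41*k^4 - 1.19*k^3 - 0.32*k^2 + 8.65*k + 4.14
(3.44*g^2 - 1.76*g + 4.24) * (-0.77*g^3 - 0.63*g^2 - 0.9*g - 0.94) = -2.6488*g^5 - 0.812*g^4 - 5.252*g^3 - 4.3208*g^2 - 2.1616*g - 3.9856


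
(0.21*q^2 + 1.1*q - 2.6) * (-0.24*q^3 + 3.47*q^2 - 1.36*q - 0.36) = -0.0504*q^5 + 0.4647*q^4 + 4.1554*q^3 - 10.5936*q^2 + 3.14*q + 0.936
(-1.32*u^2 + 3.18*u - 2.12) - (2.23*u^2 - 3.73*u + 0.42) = -3.55*u^2 + 6.91*u - 2.54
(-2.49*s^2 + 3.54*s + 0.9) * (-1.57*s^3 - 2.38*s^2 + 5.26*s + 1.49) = 3.9093*s^5 + 0.3684*s^4 - 22.9356*s^3 + 12.7683*s^2 + 10.0086*s + 1.341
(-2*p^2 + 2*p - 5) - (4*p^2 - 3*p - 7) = -6*p^2 + 5*p + 2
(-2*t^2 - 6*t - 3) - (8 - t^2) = -t^2 - 6*t - 11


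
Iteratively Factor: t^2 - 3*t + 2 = (t - 1)*(t - 2)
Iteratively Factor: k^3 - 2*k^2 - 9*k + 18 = (k + 3)*(k^2 - 5*k + 6) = (k - 2)*(k + 3)*(k - 3)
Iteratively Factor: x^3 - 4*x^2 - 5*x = (x)*(x^2 - 4*x - 5) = x*(x + 1)*(x - 5)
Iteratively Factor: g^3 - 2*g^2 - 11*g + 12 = (g - 1)*(g^2 - g - 12) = (g - 4)*(g - 1)*(g + 3)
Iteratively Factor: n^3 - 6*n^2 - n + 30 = (n + 2)*(n^2 - 8*n + 15) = (n - 3)*(n + 2)*(n - 5)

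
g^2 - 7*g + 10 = (g - 5)*(g - 2)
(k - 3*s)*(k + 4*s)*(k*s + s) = k^3*s + k^2*s^2 + k^2*s - 12*k*s^3 + k*s^2 - 12*s^3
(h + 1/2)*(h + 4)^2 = h^3 + 17*h^2/2 + 20*h + 8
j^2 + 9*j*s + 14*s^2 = (j + 2*s)*(j + 7*s)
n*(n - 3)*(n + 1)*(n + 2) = n^4 - 7*n^2 - 6*n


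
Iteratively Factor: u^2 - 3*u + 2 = (u - 1)*(u - 2)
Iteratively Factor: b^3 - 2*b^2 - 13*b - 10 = (b + 1)*(b^2 - 3*b - 10) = (b + 1)*(b + 2)*(b - 5)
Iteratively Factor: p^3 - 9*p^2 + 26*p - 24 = (p - 2)*(p^2 - 7*p + 12) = (p - 3)*(p - 2)*(p - 4)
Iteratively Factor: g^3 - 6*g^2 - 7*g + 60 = (g - 4)*(g^2 - 2*g - 15) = (g - 4)*(g + 3)*(g - 5)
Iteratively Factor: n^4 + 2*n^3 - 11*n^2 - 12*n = (n + 1)*(n^3 + n^2 - 12*n) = (n - 3)*(n + 1)*(n^2 + 4*n) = n*(n - 3)*(n + 1)*(n + 4)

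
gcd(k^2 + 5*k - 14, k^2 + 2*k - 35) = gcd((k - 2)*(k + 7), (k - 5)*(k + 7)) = k + 7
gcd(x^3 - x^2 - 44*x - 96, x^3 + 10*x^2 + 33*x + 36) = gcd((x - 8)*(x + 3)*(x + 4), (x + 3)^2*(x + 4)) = x^2 + 7*x + 12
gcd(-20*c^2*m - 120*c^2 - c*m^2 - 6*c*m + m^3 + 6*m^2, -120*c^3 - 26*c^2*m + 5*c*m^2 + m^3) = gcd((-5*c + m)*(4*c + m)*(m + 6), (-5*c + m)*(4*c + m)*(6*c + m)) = 20*c^2 + c*m - m^2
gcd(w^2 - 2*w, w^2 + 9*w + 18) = 1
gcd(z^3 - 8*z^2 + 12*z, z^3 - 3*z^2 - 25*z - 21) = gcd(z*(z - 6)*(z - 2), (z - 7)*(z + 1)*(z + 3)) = 1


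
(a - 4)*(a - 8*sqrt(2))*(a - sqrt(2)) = a^3 - 9*sqrt(2)*a^2 - 4*a^2 + 16*a + 36*sqrt(2)*a - 64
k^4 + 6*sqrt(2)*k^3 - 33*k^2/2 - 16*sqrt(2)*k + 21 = (k - 3*sqrt(2)/2)*(k - sqrt(2)/2)*(k + sqrt(2))*(k + 7*sqrt(2))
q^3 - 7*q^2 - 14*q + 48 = (q - 8)*(q - 2)*(q + 3)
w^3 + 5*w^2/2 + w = w*(w + 1/2)*(w + 2)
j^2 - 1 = (j - 1)*(j + 1)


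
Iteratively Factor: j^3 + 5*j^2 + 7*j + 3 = (j + 1)*(j^2 + 4*j + 3) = (j + 1)^2*(j + 3)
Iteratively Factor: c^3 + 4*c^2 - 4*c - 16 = (c + 4)*(c^2 - 4) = (c + 2)*(c + 4)*(c - 2)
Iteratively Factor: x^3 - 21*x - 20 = (x - 5)*(x^2 + 5*x + 4) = (x - 5)*(x + 4)*(x + 1)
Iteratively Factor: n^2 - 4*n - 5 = (n - 5)*(n + 1)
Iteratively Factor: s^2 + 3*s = (s)*(s + 3)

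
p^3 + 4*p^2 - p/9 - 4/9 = (p - 1/3)*(p + 1/3)*(p + 4)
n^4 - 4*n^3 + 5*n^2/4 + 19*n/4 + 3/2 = (n - 3)*(n - 2)*(n + 1/2)^2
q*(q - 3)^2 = q^3 - 6*q^2 + 9*q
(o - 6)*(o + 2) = o^2 - 4*o - 12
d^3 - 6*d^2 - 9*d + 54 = (d - 6)*(d - 3)*(d + 3)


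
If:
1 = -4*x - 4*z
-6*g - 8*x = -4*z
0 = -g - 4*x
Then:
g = -1/3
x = 1/12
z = -1/3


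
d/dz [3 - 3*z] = -3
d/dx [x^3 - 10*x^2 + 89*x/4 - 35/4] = 3*x^2 - 20*x + 89/4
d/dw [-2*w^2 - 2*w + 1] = -4*w - 2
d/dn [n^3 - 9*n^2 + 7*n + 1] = 3*n^2 - 18*n + 7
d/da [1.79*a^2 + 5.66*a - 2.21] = 3.58*a + 5.66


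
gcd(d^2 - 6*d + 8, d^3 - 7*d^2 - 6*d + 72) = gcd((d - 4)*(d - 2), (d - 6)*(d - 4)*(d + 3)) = d - 4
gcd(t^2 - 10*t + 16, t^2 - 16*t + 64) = t - 8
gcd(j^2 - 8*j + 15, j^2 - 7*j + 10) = j - 5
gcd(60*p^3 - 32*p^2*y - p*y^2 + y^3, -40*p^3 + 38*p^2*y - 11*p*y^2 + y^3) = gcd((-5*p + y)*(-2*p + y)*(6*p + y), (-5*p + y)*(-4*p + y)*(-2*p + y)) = 10*p^2 - 7*p*y + y^2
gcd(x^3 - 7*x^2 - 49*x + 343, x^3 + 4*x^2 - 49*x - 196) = x^2 - 49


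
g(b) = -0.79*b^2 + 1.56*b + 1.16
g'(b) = 1.56 - 1.58*b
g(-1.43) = -2.69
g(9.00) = -48.79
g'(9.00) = -12.66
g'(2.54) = -2.45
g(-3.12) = -11.40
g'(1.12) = -0.21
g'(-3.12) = 6.49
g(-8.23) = -65.19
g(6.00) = -17.92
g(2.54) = 0.03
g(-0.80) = -0.59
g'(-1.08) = 3.27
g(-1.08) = -1.45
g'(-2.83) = 6.03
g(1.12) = 1.92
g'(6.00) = -7.92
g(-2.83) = -9.58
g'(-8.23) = 14.56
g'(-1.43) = 3.82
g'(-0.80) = 2.82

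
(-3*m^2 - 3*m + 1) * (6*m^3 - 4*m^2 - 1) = -18*m^5 - 6*m^4 + 18*m^3 - m^2 + 3*m - 1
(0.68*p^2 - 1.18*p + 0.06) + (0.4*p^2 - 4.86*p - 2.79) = 1.08*p^2 - 6.04*p - 2.73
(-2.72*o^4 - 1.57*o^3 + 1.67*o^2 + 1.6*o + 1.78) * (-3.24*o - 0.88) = 8.8128*o^5 + 7.4804*o^4 - 4.0292*o^3 - 6.6536*o^2 - 7.1752*o - 1.5664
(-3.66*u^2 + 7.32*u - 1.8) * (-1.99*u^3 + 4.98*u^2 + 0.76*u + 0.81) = 7.2834*u^5 - 32.7936*u^4 + 37.254*u^3 - 6.3654*u^2 + 4.5612*u - 1.458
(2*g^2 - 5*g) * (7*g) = 14*g^3 - 35*g^2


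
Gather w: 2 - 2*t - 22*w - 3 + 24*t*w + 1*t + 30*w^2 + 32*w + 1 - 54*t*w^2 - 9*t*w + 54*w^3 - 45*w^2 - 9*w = -t + 54*w^3 + w^2*(-54*t - 15) + w*(15*t + 1)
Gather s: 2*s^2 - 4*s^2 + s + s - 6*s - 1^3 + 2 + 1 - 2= -2*s^2 - 4*s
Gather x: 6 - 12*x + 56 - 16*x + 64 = 126 - 28*x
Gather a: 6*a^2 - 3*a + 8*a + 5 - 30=6*a^2 + 5*a - 25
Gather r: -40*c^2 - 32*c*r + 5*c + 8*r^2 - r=-40*c^2 + 5*c + 8*r^2 + r*(-32*c - 1)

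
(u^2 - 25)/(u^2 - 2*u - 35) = (u - 5)/(u - 7)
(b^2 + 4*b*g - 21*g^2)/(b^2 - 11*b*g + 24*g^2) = (b + 7*g)/(b - 8*g)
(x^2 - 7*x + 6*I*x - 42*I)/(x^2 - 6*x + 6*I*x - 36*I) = (x - 7)/(x - 6)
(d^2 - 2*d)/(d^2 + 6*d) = (d - 2)/(d + 6)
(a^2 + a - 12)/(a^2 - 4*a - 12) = (-a^2 - a + 12)/(-a^2 + 4*a + 12)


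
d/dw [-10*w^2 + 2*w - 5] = 2 - 20*w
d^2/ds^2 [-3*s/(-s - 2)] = -12/(s + 2)^3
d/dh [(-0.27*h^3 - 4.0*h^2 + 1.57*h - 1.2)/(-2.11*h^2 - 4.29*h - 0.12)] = (0.5697*h^4 + 2.3166*h^3 + 20.5699*h^2 - 4.104*h - 5.3364)/(4.4521*h^4 + 18.1038*h^3 + 18.9105*h^2 + 1.0296*h + 0.0144)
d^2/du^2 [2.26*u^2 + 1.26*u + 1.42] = 4.52000000000000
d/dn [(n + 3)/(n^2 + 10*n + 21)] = -1/(n^2 + 14*n + 49)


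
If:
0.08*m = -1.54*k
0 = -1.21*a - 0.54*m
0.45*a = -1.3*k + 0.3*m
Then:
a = 0.00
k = 0.00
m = 0.00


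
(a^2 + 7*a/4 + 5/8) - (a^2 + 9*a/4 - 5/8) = 5/4 - a/2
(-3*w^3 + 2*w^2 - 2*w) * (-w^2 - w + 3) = 3*w^5 + w^4 - 9*w^3 + 8*w^2 - 6*w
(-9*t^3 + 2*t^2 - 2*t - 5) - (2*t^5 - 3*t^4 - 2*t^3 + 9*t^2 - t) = -2*t^5 + 3*t^4 - 7*t^3 - 7*t^2 - t - 5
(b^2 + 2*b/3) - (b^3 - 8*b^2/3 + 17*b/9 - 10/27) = -b^3 + 11*b^2/3 - 11*b/9 + 10/27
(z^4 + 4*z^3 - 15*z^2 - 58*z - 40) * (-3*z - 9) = -3*z^5 - 21*z^4 + 9*z^3 + 309*z^2 + 642*z + 360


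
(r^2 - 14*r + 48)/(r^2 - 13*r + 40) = (r - 6)/(r - 5)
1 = 1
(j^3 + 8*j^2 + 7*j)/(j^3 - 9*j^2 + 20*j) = (j^2 + 8*j + 7)/(j^2 - 9*j + 20)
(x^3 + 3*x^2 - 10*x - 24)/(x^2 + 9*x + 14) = (x^2 + x - 12)/(x + 7)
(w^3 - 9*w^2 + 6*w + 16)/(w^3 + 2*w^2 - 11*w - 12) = (w^2 - 10*w + 16)/(w^2 + w - 12)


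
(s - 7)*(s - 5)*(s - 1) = s^3 - 13*s^2 + 47*s - 35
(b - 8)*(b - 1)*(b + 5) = b^3 - 4*b^2 - 37*b + 40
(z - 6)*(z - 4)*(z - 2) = z^3 - 12*z^2 + 44*z - 48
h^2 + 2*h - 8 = (h - 2)*(h + 4)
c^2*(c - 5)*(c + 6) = c^4 + c^3 - 30*c^2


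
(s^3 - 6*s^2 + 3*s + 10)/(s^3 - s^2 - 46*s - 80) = (-s^3 + 6*s^2 - 3*s - 10)/(-s^3 + s^2 + 46*s + 80)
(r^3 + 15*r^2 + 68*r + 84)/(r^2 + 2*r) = r + 13 + 42/r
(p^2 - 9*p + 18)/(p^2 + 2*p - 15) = (p - 6)/(p + 5)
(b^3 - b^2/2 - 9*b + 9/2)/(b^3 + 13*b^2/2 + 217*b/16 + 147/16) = 8*(2*b^2 - 7*b + 3)/(16*b^2 + 56*b + 49)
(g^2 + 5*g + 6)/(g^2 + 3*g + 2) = (g + 3)/(g + 1)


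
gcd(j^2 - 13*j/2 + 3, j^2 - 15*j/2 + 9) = j - 6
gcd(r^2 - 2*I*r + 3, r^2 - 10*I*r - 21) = r - 3*I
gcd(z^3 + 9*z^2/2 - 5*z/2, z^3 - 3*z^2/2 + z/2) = z^2 - z/2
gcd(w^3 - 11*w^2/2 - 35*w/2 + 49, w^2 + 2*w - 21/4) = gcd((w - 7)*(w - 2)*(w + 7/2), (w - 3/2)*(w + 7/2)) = w + 7/2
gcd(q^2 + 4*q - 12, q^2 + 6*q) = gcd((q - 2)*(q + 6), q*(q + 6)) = q + 6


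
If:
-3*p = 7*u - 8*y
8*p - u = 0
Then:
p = 8*y/59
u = 64*y/59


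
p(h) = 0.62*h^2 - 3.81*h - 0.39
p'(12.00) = 11.07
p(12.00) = 43.17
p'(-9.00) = -14.97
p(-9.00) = 84.12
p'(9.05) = 7.41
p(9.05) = 15.91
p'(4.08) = 1.25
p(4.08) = -5.61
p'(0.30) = -3.44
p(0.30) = -1.48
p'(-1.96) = -6.24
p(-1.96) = 9.46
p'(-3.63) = -8.31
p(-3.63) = 21.61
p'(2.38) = -0.86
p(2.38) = -5.95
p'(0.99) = -2.58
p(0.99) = -3.55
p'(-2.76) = -7.23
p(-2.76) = 14.85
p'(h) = 1.24*h - 3.81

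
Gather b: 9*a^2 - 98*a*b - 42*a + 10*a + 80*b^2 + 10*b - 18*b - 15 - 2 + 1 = 9*a^2 - 32*a + 80*b^2 + b*(-98*a - 8) - 16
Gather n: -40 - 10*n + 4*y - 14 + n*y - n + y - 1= n*(y - 11) + 5*y - 55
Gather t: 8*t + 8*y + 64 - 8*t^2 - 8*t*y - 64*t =-8*t^2 + t*(-8*y - 56) + 8*y + 64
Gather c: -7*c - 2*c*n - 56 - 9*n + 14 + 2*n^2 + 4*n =c*(-2*n - 7) + 2*n^2 - 5*n - 42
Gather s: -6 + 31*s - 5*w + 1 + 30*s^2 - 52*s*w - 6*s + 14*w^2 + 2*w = 30*s^2 + s*(25 - 52*w) + 14*w^2 - 3*w - 5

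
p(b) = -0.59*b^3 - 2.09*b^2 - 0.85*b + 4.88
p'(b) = -1.77*b^2 - 4.18*b - 0.85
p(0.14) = 4.72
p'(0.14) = -1.47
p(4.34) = -86.41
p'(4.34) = -52.33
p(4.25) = -81.77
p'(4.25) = -50.59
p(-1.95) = 2.97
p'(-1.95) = 0.57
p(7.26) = -337.22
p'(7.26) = -124.49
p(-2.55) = 3.24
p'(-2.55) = -1.70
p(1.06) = 0.93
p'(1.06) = -7.27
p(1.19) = -0.09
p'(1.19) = -8.33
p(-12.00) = 733.64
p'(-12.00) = -205.57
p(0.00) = 4.88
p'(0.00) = -0.85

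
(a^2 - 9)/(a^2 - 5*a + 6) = (a + 3)/(a - 2)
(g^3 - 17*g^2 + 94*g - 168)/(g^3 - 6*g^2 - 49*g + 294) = (g - 4)/(g + 7)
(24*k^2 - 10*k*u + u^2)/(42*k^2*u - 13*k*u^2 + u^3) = (-4*k + u)/(u*(-7*k + u))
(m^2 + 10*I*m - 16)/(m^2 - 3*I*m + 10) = (m + 8*I)/(m - 5*I)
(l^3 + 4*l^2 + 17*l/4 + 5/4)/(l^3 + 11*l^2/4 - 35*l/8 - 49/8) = 2*(4*l^2 + 12*l + 5)/(8*l^2 + 14*l - 49)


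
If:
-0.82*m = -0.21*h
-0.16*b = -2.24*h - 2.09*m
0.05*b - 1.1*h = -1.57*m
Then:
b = 0.00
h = 0.00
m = 0.00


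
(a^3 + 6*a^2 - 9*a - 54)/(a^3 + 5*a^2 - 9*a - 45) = (a + 6)/(a + 5)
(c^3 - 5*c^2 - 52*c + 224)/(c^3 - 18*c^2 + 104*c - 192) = (c + 7)/(c - 6)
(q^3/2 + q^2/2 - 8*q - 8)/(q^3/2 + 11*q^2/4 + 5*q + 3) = 2*(q^3 + q^2 - 16*q - 16)/(2*q^3 + 11*q^2 + 20*q + 12)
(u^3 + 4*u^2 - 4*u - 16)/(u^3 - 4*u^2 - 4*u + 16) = (u + 4)/(u - 4)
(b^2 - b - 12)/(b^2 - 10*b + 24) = (b + 3)/(b - 6)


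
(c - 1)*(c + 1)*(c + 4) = c^3 + 4*c^2 - c - 4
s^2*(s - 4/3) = s^3 - 4*s^2/3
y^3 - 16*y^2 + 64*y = y*(y - 8)^2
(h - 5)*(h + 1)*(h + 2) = h^3 - 2*h^2 - 13*h - 10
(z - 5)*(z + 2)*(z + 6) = z^3 + 3*z^2 - 28*z - 60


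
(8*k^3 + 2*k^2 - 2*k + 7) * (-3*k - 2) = -24*k^4 - 22*k^3 + 2*k^2 - 17*k - 14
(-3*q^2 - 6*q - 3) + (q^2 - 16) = -2*q^2 - 6*q - 19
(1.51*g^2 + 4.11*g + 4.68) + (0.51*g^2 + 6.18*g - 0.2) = 2.02*g^2 + 10.29*g + 4.48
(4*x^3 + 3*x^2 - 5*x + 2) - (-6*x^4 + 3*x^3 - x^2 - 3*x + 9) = 6*x^4 + x^3 + 4*x^2 - 2*x - 7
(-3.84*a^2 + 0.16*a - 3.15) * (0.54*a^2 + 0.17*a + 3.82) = -2.0736*a^4 - 0.5664*a^3 - 16.3426*a^2 + 0.0757*a - 12.033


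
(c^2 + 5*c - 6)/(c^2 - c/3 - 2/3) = 3*(c + 6)/(3*c + 2)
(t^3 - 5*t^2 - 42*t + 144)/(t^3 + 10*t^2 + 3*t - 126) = (t - 8)/(t + 7)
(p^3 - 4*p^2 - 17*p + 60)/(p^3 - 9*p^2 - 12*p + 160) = (p - 3)/(p - 8)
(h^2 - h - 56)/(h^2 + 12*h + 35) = (h - 8)/(h + 5)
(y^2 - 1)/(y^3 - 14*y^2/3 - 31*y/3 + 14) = 3*(y + 1)/(3*y^2 - 11*y - 42)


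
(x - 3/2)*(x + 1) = x^2 - x/2 - 3/2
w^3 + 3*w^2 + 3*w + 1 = (w + 1)^3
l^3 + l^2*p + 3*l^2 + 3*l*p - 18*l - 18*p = (l - 3)*(l + 6)*(l + p)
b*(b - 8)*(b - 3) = b^3 - 11*b^2 + 24*b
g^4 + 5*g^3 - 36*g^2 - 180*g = g*(g - 6)*(g + 5)*(g + 6)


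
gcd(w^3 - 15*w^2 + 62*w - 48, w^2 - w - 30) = w - 6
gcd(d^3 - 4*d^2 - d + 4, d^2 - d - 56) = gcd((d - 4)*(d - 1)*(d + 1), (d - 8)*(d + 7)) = 1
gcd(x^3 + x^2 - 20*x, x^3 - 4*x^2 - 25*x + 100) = x^2 + x - 20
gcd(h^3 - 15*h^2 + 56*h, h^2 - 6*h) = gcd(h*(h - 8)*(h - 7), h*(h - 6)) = h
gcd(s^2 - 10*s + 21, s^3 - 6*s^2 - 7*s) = s - 7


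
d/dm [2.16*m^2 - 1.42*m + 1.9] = 4.32*m - 1.42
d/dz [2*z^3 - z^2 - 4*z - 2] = 6*z^2 - 2*z - 4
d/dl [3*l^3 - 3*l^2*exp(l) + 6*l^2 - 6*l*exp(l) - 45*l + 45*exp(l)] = -3*l^2*exp(l) + 9*l^2 - 12*l*exp(l) + 12*l + 39*exp(l) - 45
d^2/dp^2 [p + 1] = 0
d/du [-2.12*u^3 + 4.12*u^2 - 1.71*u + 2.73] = -6.36*u^2 + 8.24*u - 1.71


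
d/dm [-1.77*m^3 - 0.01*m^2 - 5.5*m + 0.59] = -5.31*m^2 - 0.02*m - 5.5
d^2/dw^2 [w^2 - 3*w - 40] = 2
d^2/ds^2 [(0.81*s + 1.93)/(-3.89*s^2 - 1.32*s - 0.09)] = (-(0.81*s + 1.93)*(7.78*s + 1.32)*(15.56*s + 2.64) + (18.9054*s + 17.1538)*(3.89*s^2 + 1.32*s + 0.09))/(3.89*s^2 + 1.32*s + 0.09)^3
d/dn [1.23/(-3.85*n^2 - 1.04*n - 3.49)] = (9.471*n + 1.2792)/(3.85*n^2 + 1.04*n + 3.49)^2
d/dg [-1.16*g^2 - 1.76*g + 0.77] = -2.32*g - 1.76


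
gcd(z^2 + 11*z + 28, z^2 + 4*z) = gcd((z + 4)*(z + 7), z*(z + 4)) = z + 4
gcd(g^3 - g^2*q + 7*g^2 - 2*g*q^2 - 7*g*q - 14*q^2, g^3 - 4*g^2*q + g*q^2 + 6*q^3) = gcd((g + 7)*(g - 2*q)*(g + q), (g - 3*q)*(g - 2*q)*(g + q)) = -g^2 + g*q + 2*q^2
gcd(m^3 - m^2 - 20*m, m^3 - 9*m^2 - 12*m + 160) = m^2 - m - 20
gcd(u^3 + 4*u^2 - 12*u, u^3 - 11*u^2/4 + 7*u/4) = u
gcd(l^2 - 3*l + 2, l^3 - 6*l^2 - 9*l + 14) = l - 1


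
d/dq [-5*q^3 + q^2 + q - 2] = -15*q^2 + 2*q + 1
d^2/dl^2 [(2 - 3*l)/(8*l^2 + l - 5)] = 2*(-(3*l - 2)*(16*l + 1)^2 + (72*l - 13)*(8*l^2 + l - 5))/(8*l^2 + l - 5)^3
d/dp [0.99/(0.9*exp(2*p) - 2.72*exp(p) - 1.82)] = (2.6928 - 1.782*exp(p))*exp(p)/(-0.9*exp(2*p) + 2.72*exp(p) + 1.82)^2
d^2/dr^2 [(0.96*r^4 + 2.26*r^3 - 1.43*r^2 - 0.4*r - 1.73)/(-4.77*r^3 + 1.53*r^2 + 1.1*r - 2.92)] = (1.13686837721616e-13*r^7 + 17.5171139999999*r^6 + 53.991144*r^5 + 896.356008*r^4 - 455.927468*r^3 - 113.359038*r^2 - 232.002996*r + 46.5996)/(108.531333*r^9 - 104.435811*r^8 - 41.586291*r^7 + 243.901287*r^6 - 118.272582*r^5 - 76.975056*r^4 + 150.167944*r^3 - 28.536576*r^2 - 28.13712*r + 24.897088)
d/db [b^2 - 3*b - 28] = 2*b - 3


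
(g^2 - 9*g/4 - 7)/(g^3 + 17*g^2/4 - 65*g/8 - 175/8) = 2*(g - 4)/(2*g^2 + 5*g - 25)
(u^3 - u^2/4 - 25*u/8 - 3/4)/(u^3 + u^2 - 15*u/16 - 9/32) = 4*(u - 2)/(4*u - 3)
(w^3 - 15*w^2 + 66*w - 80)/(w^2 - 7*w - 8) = (w^2 - 7*w + 10)/(w + 1)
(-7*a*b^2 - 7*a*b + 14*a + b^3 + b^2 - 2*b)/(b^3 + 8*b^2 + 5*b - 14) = (-7*a + b)/(b + 7)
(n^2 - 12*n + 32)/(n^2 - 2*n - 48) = (n - 4)/(n + 6)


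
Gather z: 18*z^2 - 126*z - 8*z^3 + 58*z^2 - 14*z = -8*z^3 + 76*z^2 - 140*z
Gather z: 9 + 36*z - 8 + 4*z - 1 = 40*z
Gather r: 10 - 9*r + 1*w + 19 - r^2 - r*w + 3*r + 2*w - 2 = -r^2 + r*(-w - 6) + 3*w + 27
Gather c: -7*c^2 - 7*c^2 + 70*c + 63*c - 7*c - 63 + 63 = -14*c^2 + 126*c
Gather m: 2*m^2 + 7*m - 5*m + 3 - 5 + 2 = 2*m^2 + 2*m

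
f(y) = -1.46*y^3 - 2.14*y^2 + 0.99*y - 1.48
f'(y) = -4.38*y^2 - 4.28*y + 0.99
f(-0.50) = -2.33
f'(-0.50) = 2.04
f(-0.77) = -2.84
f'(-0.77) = 1.69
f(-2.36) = 3.46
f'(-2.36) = -13.30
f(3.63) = -95.92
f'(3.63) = -72.26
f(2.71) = -43.57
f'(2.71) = -42.78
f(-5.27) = 147.56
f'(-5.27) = -98.10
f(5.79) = -350.88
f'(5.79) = -170.63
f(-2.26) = 2.21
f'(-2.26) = -11.71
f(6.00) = -387.94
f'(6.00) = -182.37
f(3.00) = -57.19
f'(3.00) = -51.27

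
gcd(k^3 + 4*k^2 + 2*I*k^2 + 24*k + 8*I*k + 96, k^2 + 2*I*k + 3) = 1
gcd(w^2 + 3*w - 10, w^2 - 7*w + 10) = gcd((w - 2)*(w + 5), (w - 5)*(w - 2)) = w - 2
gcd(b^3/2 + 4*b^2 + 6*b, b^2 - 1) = 1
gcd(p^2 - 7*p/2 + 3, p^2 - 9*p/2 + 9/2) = p - 3/2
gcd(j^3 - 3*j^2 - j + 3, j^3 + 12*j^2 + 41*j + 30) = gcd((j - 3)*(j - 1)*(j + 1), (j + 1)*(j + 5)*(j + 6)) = j + 1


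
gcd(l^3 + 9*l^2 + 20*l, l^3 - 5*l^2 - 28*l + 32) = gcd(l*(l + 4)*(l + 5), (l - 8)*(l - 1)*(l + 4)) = l + 4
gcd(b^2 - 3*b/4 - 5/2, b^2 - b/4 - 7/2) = b - 2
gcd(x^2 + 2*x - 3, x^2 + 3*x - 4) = x - 1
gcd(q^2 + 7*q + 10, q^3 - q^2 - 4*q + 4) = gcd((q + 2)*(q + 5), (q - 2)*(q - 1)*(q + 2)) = q + 2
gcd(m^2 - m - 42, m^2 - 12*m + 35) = m - 7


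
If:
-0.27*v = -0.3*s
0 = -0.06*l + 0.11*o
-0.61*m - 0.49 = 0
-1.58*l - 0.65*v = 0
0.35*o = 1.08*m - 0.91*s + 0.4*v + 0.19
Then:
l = 0.82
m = -0.80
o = 0.45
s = -1.79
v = -1.99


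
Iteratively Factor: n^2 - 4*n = (n - 4)*(n)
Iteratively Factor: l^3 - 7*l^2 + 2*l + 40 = (l - 4)*(l^2 - 3*l - 10) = (l - 4)*(l + 2)*(l - 5)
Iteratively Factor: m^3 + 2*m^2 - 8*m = (m)*(m^2 + 2*m - 8) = m*(m + 4)*(m - 2)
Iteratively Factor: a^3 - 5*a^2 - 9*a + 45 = (a - 5)*(a^2 - 9) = (a - 5)*(a - 3)*(a + 3)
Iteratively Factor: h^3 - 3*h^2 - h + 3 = (h - 3)*(h^2 - 1) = (h - 3)*(h - 1)*(h + 1)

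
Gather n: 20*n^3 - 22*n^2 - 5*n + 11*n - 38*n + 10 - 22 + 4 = 20*n^3 - 22*n^2 - 32*n - 8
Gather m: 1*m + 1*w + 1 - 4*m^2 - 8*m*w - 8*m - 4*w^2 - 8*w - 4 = -4*m^2 + m*(-8*w - 7) - 4*w^2 - 7*w - 3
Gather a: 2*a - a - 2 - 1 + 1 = a - 2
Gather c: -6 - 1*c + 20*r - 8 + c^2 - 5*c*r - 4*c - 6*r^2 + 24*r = c^2 + c*(-5*r - 5) - 6*r^2 + 44*r - 14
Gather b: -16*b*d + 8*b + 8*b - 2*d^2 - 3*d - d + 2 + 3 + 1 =b*(16 - 16*d) - 2*d^2 - 4*d + 6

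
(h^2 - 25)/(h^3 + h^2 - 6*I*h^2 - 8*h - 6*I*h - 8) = (h^2 - 25)/(h^3 + h^2*(1 - 6*I) + h*(-8 - 6*I) - 8)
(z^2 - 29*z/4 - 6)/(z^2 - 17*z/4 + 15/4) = (4*z^2 - 29*z - 24)/(4*z^2 - 17*z + 15)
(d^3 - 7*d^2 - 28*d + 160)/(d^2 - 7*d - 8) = (d^2 + d - 20)/(d + 1)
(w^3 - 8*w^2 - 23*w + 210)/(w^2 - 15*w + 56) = (w^2 - w - 30)/(w - 8)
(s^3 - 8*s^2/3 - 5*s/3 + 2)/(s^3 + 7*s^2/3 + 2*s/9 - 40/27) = 9*(s^2 - 2*s - 3)/(9*s^2 + 27*s + 20)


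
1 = 1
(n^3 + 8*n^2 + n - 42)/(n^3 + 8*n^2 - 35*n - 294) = (n^2 + n - 6)/(n^2 + n - 42)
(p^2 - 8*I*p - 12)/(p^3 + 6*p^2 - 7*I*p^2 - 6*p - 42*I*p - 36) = (p - 2*I)/(p^2 + p*(6 - I) - 6*I)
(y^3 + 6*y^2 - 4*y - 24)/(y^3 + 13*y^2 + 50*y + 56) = (y^2 + 4*y - 12)/(y^2 + 11*y + 28)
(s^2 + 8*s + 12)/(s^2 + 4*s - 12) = (s + 2)/(s - 2)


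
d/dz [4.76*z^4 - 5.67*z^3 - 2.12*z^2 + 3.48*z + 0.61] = 19.04*z^3 - 17.01*z^2 - 4.24*z + 3.48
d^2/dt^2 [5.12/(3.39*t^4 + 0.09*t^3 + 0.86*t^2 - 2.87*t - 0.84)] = (-(208.2816*t^2 + 2.7648*t + 8.8064)*(3.39*t^4 + 0.09*t^3 + 0.86*t^2 - 2.87*t - 0.84) + 5.12*(13.56*t^3 + 0.27*t^2 + 1.72*t - 2.87)*(27.12*t^3 + 0.54*t^2 + 3.44*t - 5.74))/(3.39*t^4 + 0.09*t^3 + 0.86*t^2 - 2.87*t - 0.84)^3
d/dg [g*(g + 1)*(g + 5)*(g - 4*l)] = 4*g^3 - 12*g^2*l + 18*g^2 - 48*g*l + 10*g - 20*l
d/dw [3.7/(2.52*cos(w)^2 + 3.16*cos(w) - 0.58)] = (18.648*cos(w) + 11.692)*sin(w)/(2.52*cos(w)^2 + 3.16*cos(w) - 0.58)^2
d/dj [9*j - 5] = 9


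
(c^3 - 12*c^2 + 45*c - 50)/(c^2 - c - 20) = (c^2 - 7*c + 10)/(c + 4)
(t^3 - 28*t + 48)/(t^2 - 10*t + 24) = (t^2 + 4*t - 12)/(t - 6)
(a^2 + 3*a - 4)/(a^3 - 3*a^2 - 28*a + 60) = (a^2 + 3*a - 4)/(a^3 - 3*a^2 - 28*a + 60)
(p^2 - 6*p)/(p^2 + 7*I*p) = (p - 6)/(p + 7*I)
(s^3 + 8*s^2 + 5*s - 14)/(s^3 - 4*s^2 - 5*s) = (-s^3 - 8*s^2 - 5*s + 14)/(s*(-s^2 + 4*s + 5))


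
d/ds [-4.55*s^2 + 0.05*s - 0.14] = 0.05 - 9.1*s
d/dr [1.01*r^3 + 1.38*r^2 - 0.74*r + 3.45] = 3.03*r^2 + 2.76*r - 0.74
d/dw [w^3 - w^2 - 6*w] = 3*w^2 - 2*w - 6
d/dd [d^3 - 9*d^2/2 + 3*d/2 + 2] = 3*d^2 - 9*d + 3/2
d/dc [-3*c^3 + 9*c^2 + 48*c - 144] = -9*c^2 + 18*c + 48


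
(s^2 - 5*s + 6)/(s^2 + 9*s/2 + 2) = 2*(s^2 - 5*s + 6)/(2*s^2 + 9*s + 4)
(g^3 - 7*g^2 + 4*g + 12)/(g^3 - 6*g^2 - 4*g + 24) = (g + 1)/(g + 2)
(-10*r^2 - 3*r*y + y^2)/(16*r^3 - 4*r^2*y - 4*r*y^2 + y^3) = (-5*r + y)/(8*r^2 - 6*r*y + y^2)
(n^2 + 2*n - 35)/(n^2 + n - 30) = (n + 7)/(n + 6)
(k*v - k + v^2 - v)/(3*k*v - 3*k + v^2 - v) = (k + v)/(3*k + v)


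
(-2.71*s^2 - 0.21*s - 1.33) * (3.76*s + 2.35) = -10.1896*s^3 - 7.1581*s^2 - 5.4943*s - 3.1255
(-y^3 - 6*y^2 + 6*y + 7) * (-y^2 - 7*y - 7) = y^5 + 13*y^4 + 43*y^3 - 7*y^2 - 91*y - 49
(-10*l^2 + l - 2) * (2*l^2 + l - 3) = -20*l^4 - 8*l^3 + 27*l^2 - 5*l + 6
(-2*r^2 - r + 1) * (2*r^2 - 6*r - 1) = -4*r^4 + 10*r^3 + 10*r^2 - 5*r - 1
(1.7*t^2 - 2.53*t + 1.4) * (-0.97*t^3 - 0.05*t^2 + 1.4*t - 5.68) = -1.649*t^5 + 2.3691*t^4 + 1.1485*t^3 - 13.268*t^2 + 16.3304*t - 7.952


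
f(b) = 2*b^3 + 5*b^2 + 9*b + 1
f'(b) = 6*b^2 + 10*b + 9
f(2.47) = 83.87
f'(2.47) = 70.31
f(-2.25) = -16.72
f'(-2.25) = 16.88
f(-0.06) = 0.48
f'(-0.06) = 8.42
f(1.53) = 33.64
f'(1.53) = 38.35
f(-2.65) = -24.96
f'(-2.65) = 24.64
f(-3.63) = -61.45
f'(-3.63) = 51.76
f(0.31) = 4.33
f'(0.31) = 12.68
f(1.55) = 34.41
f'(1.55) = 38.92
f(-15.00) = -5759.00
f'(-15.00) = 1209.00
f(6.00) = 667.00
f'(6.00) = 285.00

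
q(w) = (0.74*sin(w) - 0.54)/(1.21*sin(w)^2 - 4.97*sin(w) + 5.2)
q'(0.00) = 0.04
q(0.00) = -0.10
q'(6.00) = 0.02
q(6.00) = -0.11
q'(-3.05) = -0.03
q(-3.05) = -0.11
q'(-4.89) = 0.13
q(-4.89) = 0.13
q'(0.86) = 0.24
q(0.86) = 0.01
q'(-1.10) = -0.00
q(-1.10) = -0.11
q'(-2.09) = 0.00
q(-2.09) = -0.11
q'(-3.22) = -0.05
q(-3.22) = -0.10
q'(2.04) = -0.24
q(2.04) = 0.07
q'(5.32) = -0.00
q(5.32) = -0.11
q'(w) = (-2.42*sin(w)*cos(w) + 4.97*cos(w))*(0.74*sin(w) - 0.54)/(1.21*sin(w)^2 - 4.97*sin(w) + 5.2)^2 + 0.74*cos(w)/(1.21*sin(w)^2 - 4.97*sin(w) + 5.2)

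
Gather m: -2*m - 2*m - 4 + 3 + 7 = 6 - 4*m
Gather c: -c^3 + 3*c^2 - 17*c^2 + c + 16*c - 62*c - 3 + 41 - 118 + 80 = -c^3 - 14*c^2 - 45*c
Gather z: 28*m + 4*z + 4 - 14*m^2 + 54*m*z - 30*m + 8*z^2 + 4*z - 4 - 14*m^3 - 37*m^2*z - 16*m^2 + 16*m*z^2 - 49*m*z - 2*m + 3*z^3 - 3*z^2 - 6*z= -14*m^3 - 30*m^2 - 4*m + 3*z^3 + z^2*(16*m + 5) + z*(-37*m^2 + 5*m + 2)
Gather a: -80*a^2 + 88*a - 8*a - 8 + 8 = -80*a^2 + 80*a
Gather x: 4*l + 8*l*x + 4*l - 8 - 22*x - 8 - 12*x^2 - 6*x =8*l - 12*x^2 + x*(8*l - 28) - 16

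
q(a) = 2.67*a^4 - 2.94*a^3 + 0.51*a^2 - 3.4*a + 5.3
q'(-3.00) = -374.20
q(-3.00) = 315.74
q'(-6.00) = -2633.92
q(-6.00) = 4139.42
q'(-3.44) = -546.04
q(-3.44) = 516.60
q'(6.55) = 2626.08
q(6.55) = 4093.20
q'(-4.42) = -1102.45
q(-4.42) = 1303.22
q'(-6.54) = -3374.79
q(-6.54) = 5756.27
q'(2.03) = 51.67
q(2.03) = 21.25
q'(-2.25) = -172.00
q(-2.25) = 117.45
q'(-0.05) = -3.47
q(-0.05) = 5.47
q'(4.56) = 830.52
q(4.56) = 876.07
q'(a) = 10.68*a^3 - 8.82*a^2 + 1.02*a - 3.4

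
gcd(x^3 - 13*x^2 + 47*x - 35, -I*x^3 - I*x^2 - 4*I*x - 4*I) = 1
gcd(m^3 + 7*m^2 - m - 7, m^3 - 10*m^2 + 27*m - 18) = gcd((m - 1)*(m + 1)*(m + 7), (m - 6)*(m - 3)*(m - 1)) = m - 1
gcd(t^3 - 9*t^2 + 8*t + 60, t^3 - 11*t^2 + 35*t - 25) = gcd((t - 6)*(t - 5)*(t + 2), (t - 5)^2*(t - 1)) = t - 5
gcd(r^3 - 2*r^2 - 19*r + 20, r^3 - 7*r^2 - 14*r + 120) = r^2 - r - 20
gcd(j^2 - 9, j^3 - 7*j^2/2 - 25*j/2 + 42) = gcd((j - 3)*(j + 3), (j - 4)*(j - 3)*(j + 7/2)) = j - 3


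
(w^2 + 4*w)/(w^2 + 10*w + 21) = w*(w + 4)/(w^2 + 10*w + 21)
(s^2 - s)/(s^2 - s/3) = 3*(s - 1)/(3*s - 1)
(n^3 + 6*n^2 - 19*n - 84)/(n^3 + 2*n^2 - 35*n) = (n^2 - n - 12)/(n*(n - 5))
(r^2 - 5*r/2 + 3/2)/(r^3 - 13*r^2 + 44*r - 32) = (r - 3/2)/(r^2 - 12*r + 32)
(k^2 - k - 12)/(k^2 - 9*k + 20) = (k + 3)/(k - 5)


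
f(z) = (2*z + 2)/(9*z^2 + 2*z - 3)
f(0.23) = -1.19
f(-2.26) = -0.07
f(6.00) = 0.04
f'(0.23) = -4.51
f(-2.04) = -0.07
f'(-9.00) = 0.00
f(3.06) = 0.09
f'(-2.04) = -0.01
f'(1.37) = -0.34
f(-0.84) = 0.19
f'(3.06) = -0.04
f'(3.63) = -0.03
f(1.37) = 0.28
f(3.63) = 0.08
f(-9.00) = -0.02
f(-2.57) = -0.06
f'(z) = (-18*z - 2)*(2*z + 2)/(9*z^2 + 2*z - 3)^2 + 2/(9*z^2 + 2*z - 3)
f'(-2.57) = -0.01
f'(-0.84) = 2.70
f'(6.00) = -0.00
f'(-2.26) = -0.01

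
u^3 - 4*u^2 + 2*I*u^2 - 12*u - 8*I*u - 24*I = (u - 6)*(u + 2)*(u + 2*I)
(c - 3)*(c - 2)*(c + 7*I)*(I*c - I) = I*c^4 - 7*c^3 - 6*I*c^3 + 42*c^2 + 11*I*c^2 - 77*c - 6*I*c + 42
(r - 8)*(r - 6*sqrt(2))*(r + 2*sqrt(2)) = r^3 - 8*r^2 - 4*sqrt(2)*r^2 - 24*r + 32*sqrt(2)*r + 192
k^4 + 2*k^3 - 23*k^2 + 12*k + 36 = (k - 3)*(k - 2)*(k + 1)*(k + 6)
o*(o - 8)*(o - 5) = o^3 - 13*o^2 + 40*o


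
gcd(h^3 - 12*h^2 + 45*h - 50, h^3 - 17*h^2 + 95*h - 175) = h^2 - 10*h + 25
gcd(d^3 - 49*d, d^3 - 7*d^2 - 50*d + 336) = d + 7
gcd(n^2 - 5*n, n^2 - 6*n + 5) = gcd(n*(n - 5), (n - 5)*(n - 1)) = n - 5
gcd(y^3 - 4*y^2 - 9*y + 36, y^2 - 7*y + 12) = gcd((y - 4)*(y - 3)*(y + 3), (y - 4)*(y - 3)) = y^2 - 7*y + 12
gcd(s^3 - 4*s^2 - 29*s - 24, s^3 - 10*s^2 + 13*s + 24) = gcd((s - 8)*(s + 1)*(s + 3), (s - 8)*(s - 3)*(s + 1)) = s^2 - 7*s - 8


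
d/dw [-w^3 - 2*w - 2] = -3*w^2 - 2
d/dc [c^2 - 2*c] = 2*c - 2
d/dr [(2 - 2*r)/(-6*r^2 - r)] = 2*(-6*r^2 + 12*r + 1)/(r^2*(36*r^2 + 12*r + 1))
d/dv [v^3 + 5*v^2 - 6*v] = 3*v^2 + 10*v - 6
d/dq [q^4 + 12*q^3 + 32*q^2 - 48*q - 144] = 4*q^3 + 36*q^2 + 64*q - 48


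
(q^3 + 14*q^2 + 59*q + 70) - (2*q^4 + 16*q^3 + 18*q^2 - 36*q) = -2*q^4 - 15*q^3 - 4*q^2 + 95*q + 70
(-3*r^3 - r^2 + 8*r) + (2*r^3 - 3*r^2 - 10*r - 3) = -r^3 - 4*r^2 - 2*r - 3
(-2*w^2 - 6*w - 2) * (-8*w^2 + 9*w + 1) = 16*w^4 + 30*w^3 - 40*w^2 - 24*w - 2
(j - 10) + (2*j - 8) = 3*j - 18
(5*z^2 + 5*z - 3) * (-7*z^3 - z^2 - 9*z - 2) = -35*z^5 - 40*z^4 - 29*z^3 - 52*z^2 + 17*z + 6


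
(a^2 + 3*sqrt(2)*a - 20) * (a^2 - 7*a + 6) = a^4 - 7*a^3 + 3*sqrt(2)*a^3 - 21*sqrt(2)*a^2 - 14*a^2 + 18*sqrt(2)*a + 140*a - 120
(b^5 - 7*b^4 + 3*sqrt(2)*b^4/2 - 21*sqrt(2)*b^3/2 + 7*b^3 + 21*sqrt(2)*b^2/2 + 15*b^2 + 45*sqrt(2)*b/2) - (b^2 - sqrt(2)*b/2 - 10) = b^5 - 7*b^4 + 3*sqrt(2)*b^4/2 - 21*sqrt(2)*b^3/2 + 7*b^3 + 14*b^2 + 21*sqrt(2)*b^2/2 + 23*sqrt(2)*b + 10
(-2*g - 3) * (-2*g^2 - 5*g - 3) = 4*g^3 + 16*g^2 + 21*g + 9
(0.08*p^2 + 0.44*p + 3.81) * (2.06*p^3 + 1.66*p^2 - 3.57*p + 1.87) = 0.1648*p^5 + 1.0392*p^4 + 8.2934*p^3 + 4.9034*p^2 - 12.7789*p + 7.1247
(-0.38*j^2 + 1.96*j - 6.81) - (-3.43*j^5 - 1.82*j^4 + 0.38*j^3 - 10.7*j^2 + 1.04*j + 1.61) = 3.43*j^5 + 1.82*j^4 - 0.38*j^3 + 10.32*j^2 + 0.92*j - 8.42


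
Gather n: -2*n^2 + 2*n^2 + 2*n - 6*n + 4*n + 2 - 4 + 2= 0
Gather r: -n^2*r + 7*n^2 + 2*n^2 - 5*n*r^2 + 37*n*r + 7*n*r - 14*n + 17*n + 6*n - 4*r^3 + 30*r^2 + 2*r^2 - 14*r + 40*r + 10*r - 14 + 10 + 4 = 9*n^2 + 9*n - 4*r^3 + r^2*(32 - 5*n) + r*(-n^2 + 44*n + 36)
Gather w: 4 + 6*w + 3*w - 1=9*w + 3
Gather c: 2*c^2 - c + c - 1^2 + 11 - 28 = 2*c^2 - 18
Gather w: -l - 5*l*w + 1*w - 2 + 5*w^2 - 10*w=-l + 5*w^2 + w*(-5*l - 9) - 2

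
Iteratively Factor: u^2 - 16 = (u - 4)*(u + 4)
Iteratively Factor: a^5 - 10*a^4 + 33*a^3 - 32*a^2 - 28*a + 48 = (a - 2)*(a^4 - 8*a^3 + 17*a^2 + 2*a - 24) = (a - 2)*(a + 1)*(a^3 - 9*a^2 + 26*a - 24) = (a - 3)*(a - 2)*(a + 1)*(a^2 - 6*a + 8) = (a - 3)*(a - 2)^2*(a + 1)*(a - 4)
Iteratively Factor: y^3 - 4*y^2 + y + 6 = (y - 3)*(y^2 - y - 2) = (y - 3)*(y - 2)*(y + 1)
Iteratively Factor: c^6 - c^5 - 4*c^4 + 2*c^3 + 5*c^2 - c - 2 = (c - 2)*(c^5 + c^4 - 2*c^3 - 2*c^2 + c + 1) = (c - 2)*(c - 1)*(c^4 + 2*c^3 - 2*c - 1) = (c - 2)*(c - 1)*(c + 1)*(c^3 + c^2 - c - 1) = (c - 2)*(c - 1)*(c + 1)^2*(c^2 - 1) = (c - 2)*(c - 1)*(c + 1)^3*(c - 1)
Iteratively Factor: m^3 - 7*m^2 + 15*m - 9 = (m - 3)*(m^2 - 4*m + 3) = (m - 3)*(m - 1)*(m - 3)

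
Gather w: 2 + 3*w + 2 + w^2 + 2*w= w^2 + 5*w + 4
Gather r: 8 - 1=7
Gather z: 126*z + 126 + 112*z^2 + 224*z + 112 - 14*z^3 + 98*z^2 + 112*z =-14*z^3 + 210*z^2 + 462*z + 238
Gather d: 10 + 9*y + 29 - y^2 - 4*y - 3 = -y^2 + 5*y + 36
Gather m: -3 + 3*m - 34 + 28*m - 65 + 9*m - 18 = 40*m - 120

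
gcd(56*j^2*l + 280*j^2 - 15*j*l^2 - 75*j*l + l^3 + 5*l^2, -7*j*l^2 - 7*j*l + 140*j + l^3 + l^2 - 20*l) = 7*j*l + 35*j - l^2 - 5*l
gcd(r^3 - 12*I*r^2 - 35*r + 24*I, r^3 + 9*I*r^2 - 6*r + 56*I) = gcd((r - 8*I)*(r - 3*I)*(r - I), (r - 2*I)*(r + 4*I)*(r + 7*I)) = 1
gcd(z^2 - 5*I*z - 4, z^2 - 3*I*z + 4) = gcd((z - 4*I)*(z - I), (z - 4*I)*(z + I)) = z - 4*I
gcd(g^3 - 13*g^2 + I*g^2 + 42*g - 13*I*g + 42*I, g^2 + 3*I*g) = 1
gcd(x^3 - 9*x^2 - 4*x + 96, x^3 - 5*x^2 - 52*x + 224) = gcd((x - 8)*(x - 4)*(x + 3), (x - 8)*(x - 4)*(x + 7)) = x^2 - 12*x + 32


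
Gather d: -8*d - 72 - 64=-8*d - 136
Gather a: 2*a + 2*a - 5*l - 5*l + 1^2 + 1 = 4*a - 10*l + 2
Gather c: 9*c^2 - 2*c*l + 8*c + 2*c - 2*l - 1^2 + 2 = 9*c^2 + c*(10 - 2*l) - 2*l + 1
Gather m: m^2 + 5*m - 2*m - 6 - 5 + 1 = m^2 + 3*m - 10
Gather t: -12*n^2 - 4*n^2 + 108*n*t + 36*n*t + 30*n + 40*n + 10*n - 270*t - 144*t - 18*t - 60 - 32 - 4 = -16*n^2 + 80*n + t*(144*n - 432) - 96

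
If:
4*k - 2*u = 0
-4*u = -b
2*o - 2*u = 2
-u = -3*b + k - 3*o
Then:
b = -8/9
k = -1/9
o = 7/9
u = -2/9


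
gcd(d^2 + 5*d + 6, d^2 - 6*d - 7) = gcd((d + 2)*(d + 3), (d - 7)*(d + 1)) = 1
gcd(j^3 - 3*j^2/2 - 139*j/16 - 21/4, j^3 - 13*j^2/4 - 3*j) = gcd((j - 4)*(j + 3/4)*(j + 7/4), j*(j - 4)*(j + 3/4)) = j^2 - 13*j/4 - 3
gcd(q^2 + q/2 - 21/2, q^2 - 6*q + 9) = q - 3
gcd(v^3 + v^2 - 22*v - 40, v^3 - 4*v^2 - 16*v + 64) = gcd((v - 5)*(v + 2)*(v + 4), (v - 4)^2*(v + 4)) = v + 4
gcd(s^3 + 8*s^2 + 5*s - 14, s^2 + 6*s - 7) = s^2 + 6*s - 7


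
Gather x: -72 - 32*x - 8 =-32*x - 80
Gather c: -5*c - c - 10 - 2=-6*c - 12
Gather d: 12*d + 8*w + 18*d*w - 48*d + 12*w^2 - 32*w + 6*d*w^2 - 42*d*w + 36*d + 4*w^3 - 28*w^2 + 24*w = d*(6*w^2 - 24*w) + 4*w^3 - 16*w^2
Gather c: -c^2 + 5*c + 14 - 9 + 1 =-c^2 + 5*c + 6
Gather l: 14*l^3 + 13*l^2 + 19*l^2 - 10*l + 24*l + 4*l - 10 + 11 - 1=14*l^3 + 32*l^2 + 18*l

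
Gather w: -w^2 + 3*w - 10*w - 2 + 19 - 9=-w^2 - 7*w + 8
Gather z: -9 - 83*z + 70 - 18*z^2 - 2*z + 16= -18*z^2 - 85*z + 77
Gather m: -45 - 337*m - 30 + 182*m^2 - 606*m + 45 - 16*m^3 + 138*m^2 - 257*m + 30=-16*m^3 + 320*m^2 - 1200*m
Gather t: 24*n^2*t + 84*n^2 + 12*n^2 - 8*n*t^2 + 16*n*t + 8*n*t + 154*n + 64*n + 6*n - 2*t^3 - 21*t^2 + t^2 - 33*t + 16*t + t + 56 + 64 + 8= 96*n^2 + 224*n - 2*t^3 + t^2*(-8*n - 20) + t*(24*n^2 + 24*n - 16) + 128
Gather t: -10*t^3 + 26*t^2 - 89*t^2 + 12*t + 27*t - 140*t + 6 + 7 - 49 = -10*t^3 - 63*t^2 - 101*t - 36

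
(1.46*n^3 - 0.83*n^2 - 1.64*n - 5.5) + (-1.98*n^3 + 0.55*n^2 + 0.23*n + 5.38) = -0.52*n^3 - 0.28*n^2 - 1.41*n - 0.12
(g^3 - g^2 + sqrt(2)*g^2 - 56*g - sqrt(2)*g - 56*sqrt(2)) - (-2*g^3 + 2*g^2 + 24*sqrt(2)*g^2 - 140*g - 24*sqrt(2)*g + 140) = 3*g^3 - 23*sqrt(2)*g^2 - 3*g^2 + 23*sqrt(2)*g + 84*g - 140 - 56*sqrt(2)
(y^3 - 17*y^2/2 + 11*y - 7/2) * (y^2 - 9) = y^5 - 17*y^4/2 + 2*y^3 + 73*y^2 - 99*y + 63/2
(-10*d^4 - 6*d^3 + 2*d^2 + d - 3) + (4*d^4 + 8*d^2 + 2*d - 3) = -6*d^4 - 6*d^3 + 10*d^2 + 3*d - 6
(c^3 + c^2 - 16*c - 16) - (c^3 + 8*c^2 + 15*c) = -7*c^2 - 31*c - 16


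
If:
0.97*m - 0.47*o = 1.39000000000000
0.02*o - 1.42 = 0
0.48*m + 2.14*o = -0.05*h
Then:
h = -3382.82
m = 35.84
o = 71.00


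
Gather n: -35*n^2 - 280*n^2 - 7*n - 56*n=-315*n^2 - 63*n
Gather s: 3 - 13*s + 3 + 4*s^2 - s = 4*s^2 - 14*s + 6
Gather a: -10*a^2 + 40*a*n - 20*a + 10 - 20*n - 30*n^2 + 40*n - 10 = -10*a^2 + a*(40*n - 20) - 30*n^2 + 20*n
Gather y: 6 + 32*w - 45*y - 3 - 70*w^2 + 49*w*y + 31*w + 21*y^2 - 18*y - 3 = -70*w^2 + 63*w + 21*y^2 + y*(49*w - 63)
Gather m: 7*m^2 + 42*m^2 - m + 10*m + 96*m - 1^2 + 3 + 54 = 49*m^2 + 105*m + 56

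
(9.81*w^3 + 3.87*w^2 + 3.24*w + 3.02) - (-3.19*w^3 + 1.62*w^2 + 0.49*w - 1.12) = 13.0*w^3 + 2.25*w^2 + 2.75*w + 4.14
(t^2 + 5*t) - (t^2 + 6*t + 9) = -t - 9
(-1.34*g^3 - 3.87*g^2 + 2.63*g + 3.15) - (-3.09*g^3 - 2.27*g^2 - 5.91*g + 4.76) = 1.75*g^3 - 1.6*g^2 + 8.54*g - 1.61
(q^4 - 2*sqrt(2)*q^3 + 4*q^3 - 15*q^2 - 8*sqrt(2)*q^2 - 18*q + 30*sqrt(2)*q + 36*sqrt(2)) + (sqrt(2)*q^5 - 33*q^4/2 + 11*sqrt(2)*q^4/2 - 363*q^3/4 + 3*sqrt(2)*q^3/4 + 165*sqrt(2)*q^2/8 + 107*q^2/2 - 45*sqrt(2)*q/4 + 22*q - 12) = sqrt(2)*q^5 - 31*q^4/2 + 11*sqrt(2)*q^4/2 - 347*q^3/4 - 5*sqrt(2)*q^3/4 + 101*sqrt(2)*q^2/8 + 77*q^2/2 + 4*q + 75*sqrt(2)*q/4 - 12 + 36*sqrt(2)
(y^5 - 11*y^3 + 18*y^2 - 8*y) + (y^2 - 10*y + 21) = y^5 - 11*y^3 + 19*y^2 - 18*y + 21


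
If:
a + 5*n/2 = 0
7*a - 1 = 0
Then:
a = 1/7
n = -2/35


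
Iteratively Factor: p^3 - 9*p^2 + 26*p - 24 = (p - 3)*(p^2 - 6*p + 8) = (p - 4)*(p - 3)*(p - 2)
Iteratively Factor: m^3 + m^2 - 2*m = (m - 1)*(m^2 + 2*m) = (m - 1)*(m + 2)*(m)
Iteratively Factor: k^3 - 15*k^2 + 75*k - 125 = (k - 5)*(k^2 - 10*k + 25) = (k - 5)^2*(k - 5)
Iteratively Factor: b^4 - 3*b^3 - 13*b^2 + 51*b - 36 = (b - 3)*(b^3 - 13*b + 12) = (b - 3)*(b - 1)*(b^2 + b - 12) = (b - 3)*(b - 1)*(b + 4)*(b - 3)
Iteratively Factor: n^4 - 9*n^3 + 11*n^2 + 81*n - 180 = (n + 3)*(n^3 - 12*n^2 + 47*n - 60) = (n - 4)*(n + 3)*(n^2 - 8*n + 15) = (n - 4)*(n - 3)*(n + 3)*(n - 5)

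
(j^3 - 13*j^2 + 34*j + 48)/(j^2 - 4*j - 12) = (j^2 - 7*j - 8)/(j + 2)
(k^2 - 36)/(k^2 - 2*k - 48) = (k - 6)/(k - 8)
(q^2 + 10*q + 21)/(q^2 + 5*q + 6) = (q + 7)/(q + 2)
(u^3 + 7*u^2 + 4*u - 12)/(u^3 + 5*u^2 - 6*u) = (u + 2)/u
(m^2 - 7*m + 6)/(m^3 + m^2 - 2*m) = (m - 6)/(m*(m + 2))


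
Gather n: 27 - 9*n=27 - 9*n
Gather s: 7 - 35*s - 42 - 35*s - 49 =-70*s - 84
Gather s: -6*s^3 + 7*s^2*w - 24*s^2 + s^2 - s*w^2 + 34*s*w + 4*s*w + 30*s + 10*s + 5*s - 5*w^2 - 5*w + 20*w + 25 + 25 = -6*s^3 + s^2*(7*w - 23) + s*(-w^2 + 38*w + 45) - 5*w^2 + 15*w + 50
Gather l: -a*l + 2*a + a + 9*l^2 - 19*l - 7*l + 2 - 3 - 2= 3*a + 9*l^2 + l*(-a - 26) - 3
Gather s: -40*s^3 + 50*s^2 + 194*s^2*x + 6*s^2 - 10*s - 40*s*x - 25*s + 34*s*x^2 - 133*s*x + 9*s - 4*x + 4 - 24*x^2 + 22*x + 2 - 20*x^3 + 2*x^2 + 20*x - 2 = -40*s^3 + s^2*(194*x + 56) + s*(34*x^2 - 173*x - 26) - 20*x^3 - 22*x^2 + 38*x + 4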